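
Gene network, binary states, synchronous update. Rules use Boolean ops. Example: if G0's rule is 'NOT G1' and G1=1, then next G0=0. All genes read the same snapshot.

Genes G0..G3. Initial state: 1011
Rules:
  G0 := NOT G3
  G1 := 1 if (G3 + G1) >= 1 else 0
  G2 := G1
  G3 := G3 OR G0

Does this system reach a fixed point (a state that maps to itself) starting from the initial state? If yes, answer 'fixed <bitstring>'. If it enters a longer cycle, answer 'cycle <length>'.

Answer: fixed 0111

Derivation:
Step 0: 1011
Step 1: G0=NOT G3=NOT 1=0 G1=(1+0>=1)=1 G2=G1=0 G3=G3|G0=1|1=1 -> 0101
Step 2: G0=NOT G3=NOT 1=0 G1=(1+1>=1)=1 G2=G1=1 G3=G3|G0=1|0=1 -> 0111
Step 3: G0=NOT G3=NOT 1=0 G1=(1+1>=1)=1 G2=G1=1 G3=G3|G0=1|0=1 -> 0111
Fixed point reached at step 2: 0111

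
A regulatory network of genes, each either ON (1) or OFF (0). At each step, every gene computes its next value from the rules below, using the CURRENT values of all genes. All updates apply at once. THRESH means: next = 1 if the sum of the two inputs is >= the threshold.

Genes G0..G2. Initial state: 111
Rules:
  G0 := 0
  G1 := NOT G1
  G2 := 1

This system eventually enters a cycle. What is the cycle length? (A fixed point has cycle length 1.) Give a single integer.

Step 0: 111
Step 1: G0=0(const) G1=NOT G1=NOT 1=0 G2=1(const) -> 001
Step 2: G0=0(const) G1=NOT G1=NOT 0=1 G2=1(const) -> 011
Step 3: G0=0(const) G1=NOT G1=NOT 1=0 G2=1(const) -> 001
State from step 3 equals state from step 1 -> cycle length 2

Answer: 2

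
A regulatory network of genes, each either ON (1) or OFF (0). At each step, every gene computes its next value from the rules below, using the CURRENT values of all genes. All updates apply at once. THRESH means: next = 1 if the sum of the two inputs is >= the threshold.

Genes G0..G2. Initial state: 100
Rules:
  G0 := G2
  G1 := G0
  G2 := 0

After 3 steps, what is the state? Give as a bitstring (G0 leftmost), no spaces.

Step 1: G0=G2=0 G1=G0=1 G2=0(const) -> 010
Step 2: G0=G2=0 G1=G0=0 G2=0(const) -> 000
Step 3: G0=G2=0 G1=G0=0 G2=0(const) -> 000

000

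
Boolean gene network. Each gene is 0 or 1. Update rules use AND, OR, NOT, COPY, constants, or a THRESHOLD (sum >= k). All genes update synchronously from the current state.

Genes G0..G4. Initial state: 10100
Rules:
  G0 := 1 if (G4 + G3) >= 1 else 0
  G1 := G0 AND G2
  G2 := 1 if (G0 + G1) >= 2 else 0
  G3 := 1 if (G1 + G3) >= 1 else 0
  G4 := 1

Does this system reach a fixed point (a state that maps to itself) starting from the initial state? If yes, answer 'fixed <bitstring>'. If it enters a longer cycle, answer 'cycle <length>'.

Answer: fixed 10011

Derivation:
Step 0: 10100
Step 1: G0=(0+0>=1)=0 G1=G0&G2=1&1=1 G2=(1+0>=2)=0 G3=(0+0>=1)=0 G4=1(const) -> 01001
Step 2: G0=(1+0>=1)=1 G1=G0&G2=0&0=0 G2=(0+1>=2)=0 G3=(1+0>=1)=1 G4=1(const) -> 10011
Step 3: G0=(1+1>=1)=1 G1=G0&G2=1&0=0 G2=(1+0>=2)=0 G3=(0+1>=1)=1 G4=1(const) -> 10011
Fixed point reached at step 2: 10011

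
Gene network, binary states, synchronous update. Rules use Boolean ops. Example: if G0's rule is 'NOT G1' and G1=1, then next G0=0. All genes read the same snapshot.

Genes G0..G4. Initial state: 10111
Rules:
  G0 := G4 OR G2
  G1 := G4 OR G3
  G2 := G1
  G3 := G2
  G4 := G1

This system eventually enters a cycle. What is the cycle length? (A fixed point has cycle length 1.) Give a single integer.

Step 0: 10111
Step 1: G0=G4|G2=1|1=1 G1=G4|G3=1|1=1 G2=G1=0 G3=G2=1 G4=G1=0 -> 11010
Step 2: G0=G4|G2=0|0=0 G1=G4|G3=0|1=1 G2=G1=1 G3=G2=0 G4=G1=1 -> 01101
Step 3: G0=G4|G2=1|1=1 G1=G4|G3=1|0=1 G2=G1=1 G3=G2=1 G4=G1=1 -> 11111
Step 4: G0=G4|G2=1|1=1 G1=G4|G3=1|1=1 G2=G1=1 G3=G2=1 G4=G1=1 -> 11111
State from step 4 equals state from step 3 -> cycle length 1

Answer: 1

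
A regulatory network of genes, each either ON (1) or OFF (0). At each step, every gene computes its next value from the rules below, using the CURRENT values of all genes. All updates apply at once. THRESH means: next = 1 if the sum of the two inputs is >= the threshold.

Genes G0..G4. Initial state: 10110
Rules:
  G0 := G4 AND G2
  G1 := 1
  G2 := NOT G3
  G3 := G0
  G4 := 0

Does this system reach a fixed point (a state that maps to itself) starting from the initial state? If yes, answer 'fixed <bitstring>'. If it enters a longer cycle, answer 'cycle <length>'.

Answer: fixed 01100

Derivation:
Step 0: 10110
Step 1: G0=G4&G2=0&1=0 G1=1(const) G2=NOT G3=NOT 1=0 G3=G0=1 G4=0(const) -> 01010
Step 2: G0=G4&G2=0&0=0 G1=1(const) G2=NOT G3=NOT 1=0 G3=G0=0 G4=0(const) -> 01000
Step 3: G0=G4&G2=0&0=0 G1=1(const) G2=NOT G3=NOT 0=1 G3=G0=0 G4=0(const) -> 01100
Step 4: G0=G4&G2=0&1=0 G1=1(const) G2=NOT G3=NOT 0=1 G3=G0=0 G4=0(const) -> 01100
Fixed point reached at step 3: 01100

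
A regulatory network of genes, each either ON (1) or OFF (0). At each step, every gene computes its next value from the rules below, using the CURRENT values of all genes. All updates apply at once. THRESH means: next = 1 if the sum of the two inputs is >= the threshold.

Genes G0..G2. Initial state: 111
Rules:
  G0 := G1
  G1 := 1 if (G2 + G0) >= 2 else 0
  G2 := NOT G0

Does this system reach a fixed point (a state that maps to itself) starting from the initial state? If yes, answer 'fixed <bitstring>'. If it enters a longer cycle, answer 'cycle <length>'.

Step 0: 111
Step 1: G0=G1=1 G1=(1+1>=2)=1 G2=NOT G0=NOT 1=0 -> 110
Step 2: G0=G1=1 G1=(0+1>=2)=0 G2=NOT G0=NOT 1=0 -> 100
Step 3: G0=G1=0 G1=(0+1>=2)=0 G2=NOT G0=NOT 1=0 -> 000
Step 4: G0=G1=0 G1=(0+0>=2)=0 G2=NOT G0=NOT 0=1 -> 001
Step 5: G0=G1=0 G1=(1+0>=2)=0 G2=NOT G0=NOT 0=1 -> 001
Fixed point reached at step 4: 001

Answer: fixed 001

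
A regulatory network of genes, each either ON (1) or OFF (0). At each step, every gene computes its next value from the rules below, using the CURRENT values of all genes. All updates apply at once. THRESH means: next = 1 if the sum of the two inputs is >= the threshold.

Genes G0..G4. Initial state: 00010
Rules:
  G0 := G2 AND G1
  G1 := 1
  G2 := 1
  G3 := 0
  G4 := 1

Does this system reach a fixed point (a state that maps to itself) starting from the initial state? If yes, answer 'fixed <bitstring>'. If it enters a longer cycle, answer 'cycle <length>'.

Answer: fixed 11101

Derivation:
Step 0: 00010
Step 1: G0=G2&G1=0&0=0 G1=1(const) G2=1(const) G3=0(const) G4=1(const) -> 01101
Step 2: G0=G2&G1=1&1=1 G1=1(const) G2=1(const) G3=0(const) G4=1(const) -> 11101
Step 3: G0=G2&G1=1&1=1 G1=1(const) G2=1(const) G3=0(const) G4=1(const) -> 11101
Fixed point reached at step 2: 11101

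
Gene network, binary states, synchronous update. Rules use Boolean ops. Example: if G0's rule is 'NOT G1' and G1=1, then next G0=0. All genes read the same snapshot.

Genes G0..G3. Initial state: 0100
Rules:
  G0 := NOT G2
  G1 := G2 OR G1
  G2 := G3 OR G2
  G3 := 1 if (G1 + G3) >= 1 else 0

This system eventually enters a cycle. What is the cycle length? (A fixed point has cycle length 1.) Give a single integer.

Step 0: 0100
Step 1: G0=NOT G2=NOT 0=1 G1=G2|G1=0|1=1 G2=G3|G2=0|0=0 G3=(1+0>=1)=1 -> 1101
Step 2: G0=NOT G2=NOT 0=1 G1=G2|G1=0|1=1 G2=G3|G2=1|0=1 G3=(1+1>=1)=1 -> 1111
Step 3: G0=NOT G2=NOT 1=0 G1=G2|G1=1|1=1 G2=G3|G2=1|1=1 G3=(1+1>=1)=1 -> 0111
Step 4: G0=NOT G2=NOT 1=0 G1=G2|G1=1|1=1 G2=G3|G2=1|1=1 G3=(1+1>=1)=1 -> 0111
State from step 4 equals state from step 3 -> cycle length 1

Answer: 1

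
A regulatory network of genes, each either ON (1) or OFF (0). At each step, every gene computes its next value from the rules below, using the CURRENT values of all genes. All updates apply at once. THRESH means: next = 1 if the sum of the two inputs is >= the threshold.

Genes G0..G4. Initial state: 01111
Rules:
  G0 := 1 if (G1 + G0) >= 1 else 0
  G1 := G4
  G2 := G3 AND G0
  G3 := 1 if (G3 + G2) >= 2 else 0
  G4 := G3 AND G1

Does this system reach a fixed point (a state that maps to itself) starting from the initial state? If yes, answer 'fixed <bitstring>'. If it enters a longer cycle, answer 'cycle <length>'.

Answer: fixed 10000

Derivation:
Step 0: 01111
Step 1: G0=(1+0>=1)=1 G1=G4=1 G2=G3&G0=1&0=0 G3=(1+1>=2)=1 G4=G3&G1=1&1=1 -> 11011
Step 2: G0=(1+1>=1)=1 G1=G4=1 G2=G3&G0=1&1=1 G3=(1+0>=2)=0 G4=G3&G1=1&1=1 -> 11101
Step 3: G0=(1+1>=1)=1 G1=G4=1 G2=G3&G0=0&1=0 G3=(0+1>=2)=0 G4=G3&G1=0&1=0 -> 11000
Step 4: G0=(1+1>=1)=1 G1=G4=0 G2=G3&G0=0&1=0 G3=(0+0>=2)=0 G4=G3&G1=0&1=0 -> 10000
Step 5: G0=(0+1>=1)=1 G1=G4=0 G2=G3&G0=0&1=0 G3=(0+0>=2)=0 G4=G3&G1=0&0=0 -> 10000
Fixed point reached at step 4: 10000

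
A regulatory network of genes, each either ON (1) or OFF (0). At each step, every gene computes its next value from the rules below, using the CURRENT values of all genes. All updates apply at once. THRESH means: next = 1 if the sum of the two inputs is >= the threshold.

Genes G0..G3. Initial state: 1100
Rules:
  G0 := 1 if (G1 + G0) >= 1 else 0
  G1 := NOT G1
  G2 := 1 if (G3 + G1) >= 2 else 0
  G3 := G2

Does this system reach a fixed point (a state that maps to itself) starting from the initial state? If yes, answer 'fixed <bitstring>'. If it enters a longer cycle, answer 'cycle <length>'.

Answer: cycle 2

Derivation:
Step 0: 1100
Step 1: G0=(1+1>=1)=1 G1=NOT G1=NOT 1=0 G2=(0+1>=2)=0 G3=G2=0 -> 1000
Step 2: G0=(0+1>=1)=1 G1=NOT G1=NOT 0=1 G2=(0+0>=2)=0 G3=G2=0 -> 1100
Cycle of length 2 starting at step 0 -> no fixed point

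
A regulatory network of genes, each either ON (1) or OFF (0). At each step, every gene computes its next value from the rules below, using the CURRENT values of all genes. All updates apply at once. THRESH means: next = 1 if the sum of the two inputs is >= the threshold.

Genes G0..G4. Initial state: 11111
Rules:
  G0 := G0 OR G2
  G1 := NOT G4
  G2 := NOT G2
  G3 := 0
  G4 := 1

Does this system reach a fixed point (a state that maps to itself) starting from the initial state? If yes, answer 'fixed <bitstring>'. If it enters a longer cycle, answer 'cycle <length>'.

Answer: cycle 2

Derivation:
Step 0: 11111
Step 1: G0=G0|G2=1|1=1 G1=NOT G4=NOT 1=0 G2=NOT G2=NOT 1=0 G3=0(const) G4=1(const) -> 10001
Step 2: G0=G0|G2=1|0=1 G1=NOT G4=NOT 1=0 G2=NOT G2=NOT 0=1 G3=0(const) G4=1(const) -> 10101
Step 3: G0=G0|G2=1|1=1 G1=NOT G4=NOT 1=0 G2=NOT G2=NOT 1=0 G3=0(const) G4=1(const) -> 10001
Cycle of length 2 starting at step 1 -> no fixed point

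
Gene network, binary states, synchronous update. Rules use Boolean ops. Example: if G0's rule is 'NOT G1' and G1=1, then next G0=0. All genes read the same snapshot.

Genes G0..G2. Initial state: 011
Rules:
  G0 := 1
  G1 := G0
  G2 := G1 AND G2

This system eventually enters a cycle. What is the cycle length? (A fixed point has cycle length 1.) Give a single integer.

Step 0: 011
Step 1: G0=1(const) G1=G0=0 G2=G1&G2=1&1=1 -> 101
Step 2: G0=1(const) G1=G0=1 G2=G1&G2=0&1=0 -> 110
Step 3: G0=1(const) G1=G0=1 G2=G1&G2=1&0=0 -> 110
State from step 3 equals state from step 2 -> cycle length 1

Answer: 1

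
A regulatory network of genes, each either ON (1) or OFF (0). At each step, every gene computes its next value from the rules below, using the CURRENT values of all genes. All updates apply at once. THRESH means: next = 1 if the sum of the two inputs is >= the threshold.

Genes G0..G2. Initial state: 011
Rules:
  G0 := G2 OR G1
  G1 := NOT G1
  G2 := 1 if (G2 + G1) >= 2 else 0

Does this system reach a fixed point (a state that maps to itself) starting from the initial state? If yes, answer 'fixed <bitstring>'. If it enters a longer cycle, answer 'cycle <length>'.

Step 0: 011
Step 1: G0=G2|G1=1|1=1 G1=NOT G1=NOT 1=0 G2=(1+1>=2)=1 -> 101
Step 2: G0=G2|G1=1|0=1 G1=NOT G1=NOT 0=1 G2=(1+0>=2)=0 -> 110
Step 3: G0=G2|G1=0|1=1 G1=NOT G1=NOT 1=0 G2=(0+1>=2)=0 -> 100
Step 4: G0=G2|G1=0|0=0 G1=NOT G1=NOT 0=1 G2=(0+0>=2)=0 -> 010
Step 5: G0=G2|G1=0|1=1 G1=NOT G1=NOT 1=0 G2=(0+1>=2)=0 -> 100
Cycle of length 2 starting at step 3 -> no fixed point

Answer: cycle 2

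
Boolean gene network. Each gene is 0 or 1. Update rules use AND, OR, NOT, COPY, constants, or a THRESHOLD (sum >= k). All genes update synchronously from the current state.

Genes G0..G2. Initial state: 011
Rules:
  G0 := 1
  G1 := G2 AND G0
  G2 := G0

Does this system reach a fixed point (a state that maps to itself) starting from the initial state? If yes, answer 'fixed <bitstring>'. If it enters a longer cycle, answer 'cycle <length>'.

Step 0: 011
Step 1: G0=1(const) G1=G2&G0=1&0=0 G2=G0=0 -> 100
Step 2: G0=1(const) G1=G2&G0=0&1=0 G2=G0=1 -> 101
Step 3: G0=1(const) G1=G2&G0=1&1=1 G2=G0=1 -> 111
Step 4: G0=1(const) G1=G2&G0=1&1=1 G2=G0=1 -> 111
Fixed point reached at step 3: 111

Answer: fixed 111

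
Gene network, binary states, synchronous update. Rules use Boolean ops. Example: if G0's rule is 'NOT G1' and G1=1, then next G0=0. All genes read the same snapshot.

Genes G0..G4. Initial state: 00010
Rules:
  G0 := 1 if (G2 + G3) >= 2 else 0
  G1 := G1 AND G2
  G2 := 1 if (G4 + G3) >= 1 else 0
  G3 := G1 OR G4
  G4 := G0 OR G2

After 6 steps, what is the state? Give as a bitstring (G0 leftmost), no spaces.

Step 1: G0=(0+1>=2)=0 G1=G1&G2=0&0=0 G2=(0+1>=1)=1 G3=G1|G4=0|0=0 G4=G0|G2=0|0=0 -> 00100
Step 2: G0=(1+0>=2)=0 G1=G1&G2=0&1=0 G2=(0+0>=1)=0 G3=G1|G4=0|0=0 G4=G0|G2=0|1=1 -> 00001
Step 3: G0=(0+0>=2)=0 G1=G1&G2=0&0=0 G2=(1+0>=1)=1 G3=G1|G4=0|1=1 G4=G0|G2=0|0=0 -> 00110
Step 4: G0=(1+1>=2)=1 G1=G1&G2=0&1=0 G2=(0+1>=1)=1 G3=G1|G4=0|0=0 G4=G0|G2=0|1=1 -> 10101
Step 5: G0=(1+0>=2)=0 G1=G1&G2=0&1=0 G2=(1+0>=1)=1 G3=G1|G4=0|1=1 G4=G0|G2=1|1=1 -> 00111
Step 6: G0=(1+1>=2)=1 G1=G1&G2=0&1=0 G2=(1+1>=1)=1 G3=G1|G4=0|1=1 G4=G0|G2=0|1=1 -> 10111

10111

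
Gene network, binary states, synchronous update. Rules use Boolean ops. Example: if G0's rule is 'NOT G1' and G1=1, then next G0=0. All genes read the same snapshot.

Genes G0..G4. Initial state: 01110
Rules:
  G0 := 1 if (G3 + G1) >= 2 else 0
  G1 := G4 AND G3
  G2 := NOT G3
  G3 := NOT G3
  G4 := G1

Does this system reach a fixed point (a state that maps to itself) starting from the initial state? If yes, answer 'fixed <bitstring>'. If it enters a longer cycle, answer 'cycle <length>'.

Step 0: 01110
Step 1: G0=(1+1>=2)=1 G1=G4&G3=0&1=0 G2=NOT G3=NOT 1=0 G3=NOT G3=NOT 1=0 G4=G1=1 -> 10001
Step 2: G0=(0+0>=2)=0 G1=G4&G3=1&0=0 G2=NOT G3=NOT 0=1 G3=NOT G3=NOT 0=1 G4=G1=0 -> 00110
Step 3: G0=(1+0>=2)=0 G1=G4&G3=0&1=0 G2=NOT G3=NOT 1=0 G3=NOT G3=NOT 1=0 G4=G1=0 -> 00000
Step 4: G0=(0+0>=2)=0 G1=G4&G3=0&0=0 G2=NOT G3=NOT 0=1 G3=NOT G3=NOT 0=1 G4=G1=0 -> 00110
Cycle of length 2 starting at step 2 -> no fixed point

Answer: cycle 2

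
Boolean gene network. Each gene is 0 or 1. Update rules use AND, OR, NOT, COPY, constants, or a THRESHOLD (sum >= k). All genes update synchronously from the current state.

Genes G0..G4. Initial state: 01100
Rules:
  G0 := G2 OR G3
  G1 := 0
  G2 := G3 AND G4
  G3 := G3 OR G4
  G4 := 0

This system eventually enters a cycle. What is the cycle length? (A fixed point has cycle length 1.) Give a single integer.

Step 0: 01100
Step 1: G0=G2|G3=1|0=1 G1=0(const) G2=G3&G4=0&0=0 G3=G3|G4=0|0=0 G4=0(const) -> 10000
Step 2: G0=G2|G3=0|0=0 G1=0(const) G2=G3&G4=0&0=0 G3=G3|G4=0|0=0 G4=0(const) -> 00000
Step 3: G0=G2|G3=0|0=0 G1=0(const) G2=G3&G4=0&0=0 G3=G3|G4=0|0=0 G4=0(const) -> 00000
State from step 3 equals state from step 2 -> cycle length 1

Answer: 1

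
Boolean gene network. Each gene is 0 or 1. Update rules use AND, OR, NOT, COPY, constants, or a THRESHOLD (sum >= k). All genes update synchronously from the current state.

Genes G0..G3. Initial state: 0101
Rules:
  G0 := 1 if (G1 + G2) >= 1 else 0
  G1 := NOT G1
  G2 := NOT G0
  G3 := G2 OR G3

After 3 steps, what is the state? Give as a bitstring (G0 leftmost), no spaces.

Step 1: G0=(1+0>=1)=1 G1=NOT G1=NOT 1=0 G2=NOT G0=NOT 0=1 G3=G2|G3=0|1=1 -> 1011
Step 2: G0=(0+1>=1)=1 G1=NOT G1=NOT 0=1 G2=NOT G0=NOT 1=0 G3=G2|G3=1|1=1 -> 1101
Step 3: G0=(1+0>=1)=1 G1=NOT G1=NOT 1=0 G2=NOT G0=NOT 1=0 G3=G2|G3=0|1=1 -> 1001

1001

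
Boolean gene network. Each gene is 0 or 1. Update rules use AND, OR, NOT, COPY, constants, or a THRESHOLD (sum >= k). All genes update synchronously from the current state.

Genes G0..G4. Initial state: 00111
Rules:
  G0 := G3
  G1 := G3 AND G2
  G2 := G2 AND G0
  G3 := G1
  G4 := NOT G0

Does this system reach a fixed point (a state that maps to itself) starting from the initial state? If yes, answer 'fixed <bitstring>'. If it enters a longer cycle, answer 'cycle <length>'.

Answer: fixed 00001

Derivation:
Step 0: 00111
Step 1: G0=G3=1 G1=G3&G2=1&1=1 G2=G2&G0=1&0=0 G3=G1=0 G4=NOT G0=NOT 0=1 -> 11001
Step 2: G0=G3=0 G1=G3&G2=0&0=0 G2=G2&G0=0&1=0 G3=G1=1 G4=NOT G0=NOT 1=0 -> 00010
Step 3: G0=G3=1 G1=G3&G2=1&0=0 G2=G2&G0=0&0=0 G3=G1=0 G4=NOT G0=NOT 0=1 -> 10001
Step 4: G0=G3=0 G1=G3&G2=0&0=0 G2=G2&G0=0&1=0 G3=G1=0 G4=NOT G0=NOT 1=0 -> 00000
Step 5: G0=G3=0 G1=G3&G2=0&0=0 G2=G2&G0=0&0=0 G3=G1=0 G4=NOT G0=NOT 0=1 -> 00001
Step 6: G0=G3=0 G1=G3&G2=0&0=0 G2=G2&G0=0&0=0 G3=G1=0 G4=NOT G0=NOT 0=1 -> 00001
Fixed point reached at step 5: 00001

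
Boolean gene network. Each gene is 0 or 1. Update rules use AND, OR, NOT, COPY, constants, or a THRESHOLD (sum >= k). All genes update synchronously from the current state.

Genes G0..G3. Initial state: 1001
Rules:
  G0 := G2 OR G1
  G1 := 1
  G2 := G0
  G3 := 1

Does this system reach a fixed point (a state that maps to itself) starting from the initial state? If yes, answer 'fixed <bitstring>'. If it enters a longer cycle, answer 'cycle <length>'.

Step 0: 1001
Step 1: G0=G2|G1=0|0=0 G1=1(const) G2=G0=1 G3=1(const) -> 0111
Step 2: G0=G2|G1=1|1=1 G1=1(const) G2=G0=0 G3=1(const) -> 1101
Step 3: G0=G2|G1=0|1=1 G1=1(const) G2=G0=1 G3=1(const) -> 1111
Step 4: G0=G2|G1=1|1=1 G1=1(const) G2=G0=1 G3=1(const) -> 1111
Fixed point reached at step 3: 1111

Answer: fixed 1111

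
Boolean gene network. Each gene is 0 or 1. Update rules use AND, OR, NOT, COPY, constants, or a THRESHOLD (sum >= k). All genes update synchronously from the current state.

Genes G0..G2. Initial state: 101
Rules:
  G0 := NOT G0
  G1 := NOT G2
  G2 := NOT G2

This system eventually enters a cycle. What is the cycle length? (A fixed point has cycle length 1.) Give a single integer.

Answer: 2

Derivation:
Step 0: 101
Step 1: G0=NOT G0=NOT 1=0 G1=NOT G2=NOT 1=0 G2=NOT G2=NOT 1=0 -> 000
Step 2: G0=NOT G0=NOT 0=1 G1=NOT G2=NOT 0=1 G2=NOT G2=NOT 0=1 -> 111
Step 3: G0=NOT G0=NOT 1=0 G1=NOT G2=NOT 1=0 G2=NOT G2=NOT 1=0 -> 000
State from step 3 equals state from step 1 -> cycle length 2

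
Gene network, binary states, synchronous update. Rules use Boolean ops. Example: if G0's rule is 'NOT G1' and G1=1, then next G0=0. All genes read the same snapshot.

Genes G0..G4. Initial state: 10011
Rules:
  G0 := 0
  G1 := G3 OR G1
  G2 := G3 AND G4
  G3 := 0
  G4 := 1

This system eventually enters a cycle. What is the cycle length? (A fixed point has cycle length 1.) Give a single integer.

Step 0: 10011
Step 1: G0=0(const) G1=G3|G1=1|0=1 G2=G3&G4=1&1=1 G3=0(const) G4=1(const) -> 01101
Step 2: G0=0(const) G1=G3|G1=0|1=1 G2=G3&G4=0&1=0 G3=0(const) G4=1(const) -> 01001
Step 3: G0=0(const) G1=G3|G1=0|1=1 G2=G3&G4=0&1=0 G3=0(const) G4=1(const) -> 01001
State from step 3 equals state from step 2 -> cycle length 1

Answer: 1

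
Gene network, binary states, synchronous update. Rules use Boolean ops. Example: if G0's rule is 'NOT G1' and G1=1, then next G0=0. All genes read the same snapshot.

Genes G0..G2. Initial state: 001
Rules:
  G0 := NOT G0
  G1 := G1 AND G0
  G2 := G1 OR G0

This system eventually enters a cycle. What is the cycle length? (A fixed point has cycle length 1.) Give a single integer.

Answer: 2

Derivation:
Step 0: 001
Step 1: G0=NOT G0=NOT 0=1 G1=G1&G0=0&0=0 G2=G1|G0=0|0=0 -> 100
Step 2: G0=NOT G0=NOT 1=0 G1=G1&G0=0&1=0 G2=G1|G0=0|1=1 -> 001
State from step 2 equals state from step 0 -> cycle length 2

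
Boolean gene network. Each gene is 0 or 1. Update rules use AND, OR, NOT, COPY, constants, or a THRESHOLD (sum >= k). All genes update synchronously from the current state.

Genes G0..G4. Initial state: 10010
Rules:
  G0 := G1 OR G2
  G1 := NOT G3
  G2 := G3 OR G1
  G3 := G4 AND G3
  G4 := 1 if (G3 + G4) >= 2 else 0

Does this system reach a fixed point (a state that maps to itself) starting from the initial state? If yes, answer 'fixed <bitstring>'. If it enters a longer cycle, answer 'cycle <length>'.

Answer: fixed 11100

Derivation:
Step 0: 10010
Step 1: G0=G1|G2=0|0=0 G1=NOT G3=NOT 1=0 G2=G3|G1=1|0=1 G3=G4&G3=0&1=0 G4=(1+0>=2)=0 -> 00100
Step 2: G0=G1|G2=0|1=1 G1=NOT G3=NOT 0=1 G2=G3|G1=0|0=0 G3=G4&G3=0&0=0 G4=(0+0>=2)=0 -> 11000
Step 3: G0=G1|G2=1|0=1 G1=NOT G3=NOT 0=1 G2=G3|G1=0|1=1 G3=G4&G3=0&0=0 G4=(0+0>=2)=0 -> 11100
Step 4: G0=G1|G2=1|1=1 G1=NOT G3=NOT 0=1 G2=G3|G1=0|1=1 G3=G4&G3=0&0=0 G4=(0+0>=2)=0 -> 11100
Fixed point reached at step 3: 11100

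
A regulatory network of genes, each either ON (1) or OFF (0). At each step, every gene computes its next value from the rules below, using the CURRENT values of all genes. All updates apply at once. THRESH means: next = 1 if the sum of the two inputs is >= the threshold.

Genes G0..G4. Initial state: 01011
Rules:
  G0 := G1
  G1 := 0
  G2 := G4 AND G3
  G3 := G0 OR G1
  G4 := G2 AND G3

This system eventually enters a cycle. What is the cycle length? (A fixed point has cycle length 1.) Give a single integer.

Answer: 1

Derivation:
Step 0: 01011
Step 1: G0=G1=1 G1=0(const) G2=G4&G3=1&1=1 G3=G0|G1=0|1=1 G4=G2&G3=0&1=0 -> 10110
Step 2: G0=G1=0 G1=0(const) G2=G4&G3=0&1=0 G3=G0|G1=1|0=1 G4=G2&G3=1&1=1 -> 00011
Step 3: G0=G1=0 G1=0(const) G2=G4&G3=1&1=1 G3=G0|G1=0|0=0 G4=G2&G3=0&1=0 -> 00100
Step 4: G0=G1=0 G1=0(const) G2=G4&G3=0&0=0 G3=G0|G1=0|0=0 G4=G2&G3=1&0=0 -> 00000
Step 5: G0=G1=0 G1=0(const) G2=G4&G3=0&0=0 G3=G0|G1=0|0=0 G4=G2&G3=0&0=0 -> 00000
State from step 5 equals state from step 4 -> cycle length 1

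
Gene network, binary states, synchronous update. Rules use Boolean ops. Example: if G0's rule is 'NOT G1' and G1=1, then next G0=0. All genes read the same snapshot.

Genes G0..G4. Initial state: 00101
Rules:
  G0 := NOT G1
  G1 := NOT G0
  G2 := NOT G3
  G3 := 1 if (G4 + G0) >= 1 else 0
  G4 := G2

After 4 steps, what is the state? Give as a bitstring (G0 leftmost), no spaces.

Step 1: G0=NOT G1=NOT 0=1 G1=NOT G0=NOT 0=1 G2=NOT G3=NOT 0=1 G3=(1+0>=1)=1 G4=G2=1 -> 11111
Step 2: G0=NOT G1=NOT 1=0 G1=NOT G0=NOT 1=0 G2=NOT G3=NOT 1=0 G3=(1+1>=1)=1 G4=G2=1 -> 00011
Step 3: G0=NOT G1=NOT 0=1 G1=NOT G0=NOT 0=1 G2=NOT G3=NOT 1=0 G3=(1+0>=1)=1 G4=G2=0 -> 11010
Step 4: G0=NOT G1=NOT 1=0 G1=NOT G0=NOT 1=0 G2=NOT G3=NOT 1=0 G3=(0+1>=1)=1 G4=G2=0 -> 00010

00010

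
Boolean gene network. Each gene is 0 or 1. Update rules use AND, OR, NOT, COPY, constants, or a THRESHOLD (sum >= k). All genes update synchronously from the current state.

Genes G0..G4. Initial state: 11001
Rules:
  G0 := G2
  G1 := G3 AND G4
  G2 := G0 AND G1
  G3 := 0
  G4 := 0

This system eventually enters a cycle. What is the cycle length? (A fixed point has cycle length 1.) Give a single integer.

Step 0: 11001
Step 1: G0=G2=0 G1=G3&G4=0&1=0 G2=G0&G1=1&1=1 G3=0(const) G4=0(const) -> 00100
Step 2: G0=G2=1 G1=G3&G4=0&0=0 G2=G0&G1=0&0=0 G3=0(const) G4=0(const) -> 10000
Step 3: G0=G2=0 G1=G3&G4=0&0=0 G2=G0&G1=1&0=0 G3=0(const) G4=0(const) -> 00000
Step 4: G0=G2=0 G1=G3&G4=0&0=0 G2=G0&G1=0&0=0 G3=0(const) G4=0(const) -> 00000
State from step 4 equals state from step 3 -> cycle length 1

Answer: 1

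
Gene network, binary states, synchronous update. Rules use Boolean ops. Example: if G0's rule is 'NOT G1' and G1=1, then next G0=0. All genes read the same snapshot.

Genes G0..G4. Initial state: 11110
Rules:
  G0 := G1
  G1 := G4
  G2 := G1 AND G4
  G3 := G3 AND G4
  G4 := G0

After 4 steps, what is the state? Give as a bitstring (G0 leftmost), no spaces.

Step 1: G0=G1=1 G1=G4=0 G2=G1&G4=1&0=0 G3=G3&G4=1&0=0 G4=G0=1 -> 10001
Step 2: G0=G1=0 G1=G4=1 G2=G1&G4=0&1=0 G3=G3&G4=0&1=0 G4=G0=1 -> 01001
Step 3: G0=G1=1 G1=G4=1 G2=G1&G4=1&1=1 G3=G3&G4=0&1=0 G4=G0=0 -> 11100
Step 4: G0=G1=1 G1=G4=0 G2=G1&G4=1&0=0 G3=G3&G4=0&0=0 G4=G0=1 -> 10001

10001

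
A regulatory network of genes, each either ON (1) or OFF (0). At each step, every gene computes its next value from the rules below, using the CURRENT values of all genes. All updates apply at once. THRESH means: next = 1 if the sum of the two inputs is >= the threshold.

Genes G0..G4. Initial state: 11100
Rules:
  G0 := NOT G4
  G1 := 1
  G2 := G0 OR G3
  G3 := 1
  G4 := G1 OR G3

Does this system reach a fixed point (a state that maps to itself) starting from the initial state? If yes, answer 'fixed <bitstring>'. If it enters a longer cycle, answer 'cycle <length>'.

Step 0: 11100
Step 1: G0=NOT G4=NOT 0=1 G1=1(const) G2=G0|G3=1|0=1 G3=1(const) G4=G1|G3=1|0=1 -> 11111
Step 2: G0=NOT G4=NOT 1=0 G1=1(const) G2=G0|G3=1|1=1 G3=1(const) G4=G1|G3=1|1=1 -> 01111
Step 3: G0=NOT G4=NOT 1=0 G1=1(const) G2=G0|G3=0|1=1 G3=1(const) G4=G1|G3=1|1=1 -> 01111
Fixed point reached at step 2: 01111

Answer: fixed 01111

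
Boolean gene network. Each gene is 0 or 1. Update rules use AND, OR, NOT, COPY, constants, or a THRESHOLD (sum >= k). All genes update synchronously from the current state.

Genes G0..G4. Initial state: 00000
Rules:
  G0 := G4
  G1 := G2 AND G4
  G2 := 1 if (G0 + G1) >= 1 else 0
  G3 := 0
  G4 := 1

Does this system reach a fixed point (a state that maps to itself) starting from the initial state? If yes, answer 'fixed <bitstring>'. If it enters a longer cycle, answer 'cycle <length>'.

Step 0: 00000
Step 1: G0=G4=0 G1=G2&G4=0&0=0 G2=(0+0>=1)=0 G3=0(const) G4=1(const) -> 00001
Step 2: G0=G4=1 G1=G2&G4=0&1=0 G2=(0+0>=1)=0 G3=0(const) G4=1(const) -> 10001
Step 3: G0=G4=1 G1=G2&G4=0&1=0 G2=(1+0>=1)=1 G3=0(const) G4=1(const) -> 10101
Step 4: G0=G4=1 G1=G2&G4=1&1=1 G2=(1+0>=1)=1 G3=0(const) G4=1(const) -> 11101
Step 5: G0=G4=1 G1=G2&G4=1&1=1 G2=(1+1>=1)=1 G3=0(const) G4=1(const) -> 11101
Fixed point reached at step 4: 11101

Answer: fixed 11101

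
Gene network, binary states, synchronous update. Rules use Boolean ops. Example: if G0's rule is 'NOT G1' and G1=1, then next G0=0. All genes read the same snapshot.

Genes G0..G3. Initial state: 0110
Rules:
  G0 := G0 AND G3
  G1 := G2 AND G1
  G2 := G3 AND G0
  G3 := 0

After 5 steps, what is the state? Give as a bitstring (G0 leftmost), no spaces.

Step 1: G0=G0&G3=0&0=0 G1=G2&G1=1&1=1 G2=G3&G0=0&0=0 G3=0(const) -> 0100
Step 2: G0=G0&G3=0&0=0 G1=G2&G1=0&1=0 G2=G3&G0=0&0=0 G3=0(const) -> 0000
Step 3: G0=G0&G3=0&0=0 G1=G2&G1=0&0=0 G2=G3&G0=0&0=0 G3=0(const) -> 0000
Step 4: G0=G0&G3=0&0=0 G1=G2&G1=0&0=0 G2=G3&G0=0&0=0 G3=0(const) -> 0000
Step 5: G0=G0&G3=0&0=0 G1=G2&G1=0&0=0 G2=G3&G0=0&0=0 G3=0(const) -> 0000

0000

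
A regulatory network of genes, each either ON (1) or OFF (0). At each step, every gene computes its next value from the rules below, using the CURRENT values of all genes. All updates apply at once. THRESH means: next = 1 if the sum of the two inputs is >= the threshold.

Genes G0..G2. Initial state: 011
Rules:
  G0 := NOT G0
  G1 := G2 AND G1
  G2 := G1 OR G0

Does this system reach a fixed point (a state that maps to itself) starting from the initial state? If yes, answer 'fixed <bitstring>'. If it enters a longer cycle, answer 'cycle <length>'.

Step 0: 011
Step 1: G0=NOT G0=NOT 0=1 G1=G2&G1=1&1=1 G2=G1|G0=1|0=1 -> 111
Step 2: G0=NOT G0=NOT 1=0 G1=G2&G1=1&1=1 G2=G1|G0=1|1=1 -> 011
Cycle of length 2 starting at step 0 -> no fixed point

Answer: cycle 2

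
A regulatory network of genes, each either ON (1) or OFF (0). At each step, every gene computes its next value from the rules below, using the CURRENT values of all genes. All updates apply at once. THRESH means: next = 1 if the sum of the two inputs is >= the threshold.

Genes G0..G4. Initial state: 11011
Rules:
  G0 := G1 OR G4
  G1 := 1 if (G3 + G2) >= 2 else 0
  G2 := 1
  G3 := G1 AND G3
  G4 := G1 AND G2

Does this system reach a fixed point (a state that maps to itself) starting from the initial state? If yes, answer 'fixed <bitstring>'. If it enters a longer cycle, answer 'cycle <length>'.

Step 0: 11011
Step 1: G0=G1|G4=1|1=1 G1=(1+0>=2)=0 G2=1(const) G3=G1&G3=1&1=1 G4=G1&G2=1&0=0 -> 10110
Step 2: G0=G1|G4=0|0=0 G1=(1+1>=2)=1 G2=1(const) G3=G1&G3=0&1=0 G4=G1&G2=0&1=0 -> 01100
Step 3: G0=G1|G4=1|0=1 G1=(0+1>=2)=0 G2=1(const) G3=G1&G3=1&0=0 G4=G1&G2=1&1=1 -> 10101
Step 4: G0=G1|G4=0|1=1 G1=(0+1>=2)=0 G2=1(const) G3=G1&G3=0&0=0 G4=G1&G2=0&1=0 -> 10100
Step 5: G0=G1|G4=0|0=0 G1=(0+1>=2)=0 G2=1(const) G3=G1&G3=0&0=0 G4=G1&G2=0&1=0 -> 00100
Step 6: G0=G1|G4=0|0=0 G1=(0+1>=2)=0 G2=1(const) G3=G1&G3=0&0=0 G4=G1&G2=0&1=0 -> 00100
Fixed point reached at step 5: 00100

Answer: fixed 00100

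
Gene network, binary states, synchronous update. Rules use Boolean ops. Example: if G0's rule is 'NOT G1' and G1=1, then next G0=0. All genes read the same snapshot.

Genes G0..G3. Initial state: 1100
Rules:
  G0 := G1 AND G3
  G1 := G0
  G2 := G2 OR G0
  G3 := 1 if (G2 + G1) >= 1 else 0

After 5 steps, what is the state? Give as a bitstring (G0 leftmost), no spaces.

Step 1: G0=G1&G3=1&0=0 G1=G0=1 G2=G2|G0=0|1=1 G3=(0+1>=1)=1 -> 0111
Step 2: G0=G1&G3=1&1=1 G1=G0=0 G2=G2|G0=1|0=1 G3=(1+1>=1)=1 -> 1011
Step 3: G0=G1&G3=0&1=0 G1=G0=1 G2=G2|G0=1|1=1 G3=(1+0>=1)=1 -> 0111
Step 4: G0=G1&G3=1&1=1 G1=G0=0 G2=G2|G0=1|0=1 G3=(1+1>=1)=1 -> 1011
Step 5: G0=G1&G3=0&1=0 G1=G0=1 G2=G2|G0=1|1=1 G3=(1+0>=1)=1 -> 0111

0111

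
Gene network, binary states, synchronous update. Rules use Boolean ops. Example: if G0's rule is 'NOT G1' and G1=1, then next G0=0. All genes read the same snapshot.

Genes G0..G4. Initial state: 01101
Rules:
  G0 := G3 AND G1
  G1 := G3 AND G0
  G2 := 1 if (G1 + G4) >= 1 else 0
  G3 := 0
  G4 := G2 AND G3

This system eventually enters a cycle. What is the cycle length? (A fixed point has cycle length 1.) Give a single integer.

Answer: 1

Derivation:
Step 0: 01101
Step 1: G0=G3&G1=0&1=0 G1=G3&G0=0&0=0 G2=(1+1>=1)=1 G3=0(const) G4=G2&G3=1&0=0 -> 00100
Step 2: G0=G3&G1=0&0=0 G1=G3&G0=0&0=0 G2=(0+0>=1)=0 G3=0(const) G4=G2&G3=1&0=0 -> 00000
Step 3: G0=G3&G1=0&0=0 G1=G3&G0=0&0=0 G2=(0+0>=1)=0 G3=0(const) G4=G2&G3=0&0=0 -> 00000
State from step 3 equals state from step 2 -> cycle length 1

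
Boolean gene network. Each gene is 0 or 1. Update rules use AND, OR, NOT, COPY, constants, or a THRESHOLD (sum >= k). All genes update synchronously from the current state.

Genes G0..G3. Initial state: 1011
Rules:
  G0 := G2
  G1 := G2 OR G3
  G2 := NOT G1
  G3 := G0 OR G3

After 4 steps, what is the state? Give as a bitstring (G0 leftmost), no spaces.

Step 1: G0=G2=1 G1=G2|G3=1|1=1 G2=NOT G1=NOT 0=1 G3=G0|G3=1|1=1 -> 1111
Step 2: G0=G2=1 G1=G2|G3=1|1=1 G2=NOT G1=NOT 1=0 G3=G0|G3=1|1=1 -> 1101
Step 3: G0=G2=0 G1=G2|G3=0|1=1 G2=NOT G1=NOT 1=0 G3=G0|G3=1|1=1 -> 0101
Step 4: G0=G2=0 G1=G2|G3=0|1=1 G2=NOT G1=NOT 1=0 G3=G0|G3=0|1=1 -> 0101

0101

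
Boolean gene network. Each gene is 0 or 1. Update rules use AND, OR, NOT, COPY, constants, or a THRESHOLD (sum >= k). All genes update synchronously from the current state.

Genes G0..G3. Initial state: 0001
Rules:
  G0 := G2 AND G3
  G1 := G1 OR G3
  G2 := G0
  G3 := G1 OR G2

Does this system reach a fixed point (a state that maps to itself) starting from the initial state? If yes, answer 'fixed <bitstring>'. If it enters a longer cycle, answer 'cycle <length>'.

Step 0: 0001
Step 1: G0=G2&G3=0&1=0 G1=G1|G3=0|1=1 G2=G0=0 G3=G1|G2=0|0=0 -> 0100
Step 2: G0=G2&G3=0&0=0 G1=G1|G3=1|0=1 G2=G0=0 G3=G1|G2=1|0=1 -> 0101
Step 3: G0=G2&G3=0&1=0 G1=G1|G3=1|1=1 G2=G0=0 G3=G1|G2=1|0=1 -> 0101
Fixed point reached at step 2: 0101

Answer: fixed 0101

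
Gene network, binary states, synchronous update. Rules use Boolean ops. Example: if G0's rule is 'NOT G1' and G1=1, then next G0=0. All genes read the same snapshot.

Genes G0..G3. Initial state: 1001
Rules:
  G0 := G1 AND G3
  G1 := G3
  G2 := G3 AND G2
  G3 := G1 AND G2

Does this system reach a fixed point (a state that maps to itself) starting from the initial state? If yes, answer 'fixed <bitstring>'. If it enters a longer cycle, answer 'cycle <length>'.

Step 0: 1001
Step 1: G0=G1&G3=0&1=0 G1=G3=1 G2=G3&G2=1&0=0 G3=G1&G2=0&0=0 -> 0100
Step 2: G0=G1&G3=1&0=0 G1=G3=0 G2=G3&G2=0&0=0 G3=G1&G2=1&0=0 -> 0000
Step 3: G0=G1&G3=0&0=0 G1=G3=0 G2=G3&G2=0&0=0 G3=G1&G2=0&0=0 -> 0000
Fixed point reached at step 2: 0000

Answer: fixed 0000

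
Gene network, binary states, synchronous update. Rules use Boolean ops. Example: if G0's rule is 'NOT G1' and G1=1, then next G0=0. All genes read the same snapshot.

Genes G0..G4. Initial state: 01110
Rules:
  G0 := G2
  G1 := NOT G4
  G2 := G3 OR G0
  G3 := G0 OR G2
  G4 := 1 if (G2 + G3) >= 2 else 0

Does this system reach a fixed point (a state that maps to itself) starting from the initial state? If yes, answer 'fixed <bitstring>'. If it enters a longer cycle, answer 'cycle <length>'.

Answer: fixed 10111

Derivation:
Step 0: 01110
Step 1: G0=G2=1 G1=NOT G4=NOT 0=1 G2=G3|G0=1|0=1 G3=G0|G2=0|1=1 G4=(1+1>=2)=1 -> 11111
Step 2: G0=G2=1 G1=NOT G4=NOT 1=0 G2=G3|G0=1|1=1 G3=G0|G2=1|1=1 G4=(1+1>=2)=1 -> 10111
Step 3: G0=G2=1 G1=NOT G4=NOT 1=0 G2=G3|G0=1|1=1 G3=G0|G2=1|1=1 G4=(1+1>=2)=1 -> 10111
Fixed point reached at step 2: 10111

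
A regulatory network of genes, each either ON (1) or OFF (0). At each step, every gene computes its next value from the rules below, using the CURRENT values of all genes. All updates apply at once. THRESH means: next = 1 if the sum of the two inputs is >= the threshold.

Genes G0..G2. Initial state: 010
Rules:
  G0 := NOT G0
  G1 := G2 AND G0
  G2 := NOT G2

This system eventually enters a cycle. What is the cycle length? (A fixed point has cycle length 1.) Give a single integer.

Step 0: 010
Step 1: G0=NOT G0=NOT 0=1 G1=G2&G0=0&0=0 G2=NOT G2=NOT 0=1 -> 101
Step 2: G0=NOT G0=NOT 1=0 G1=G2&G0=1&1=1 G2=NOT G2=NOT 1=0 -> 010
State from step 2 equals state from step 0 -> cycle length 2

Answer: 2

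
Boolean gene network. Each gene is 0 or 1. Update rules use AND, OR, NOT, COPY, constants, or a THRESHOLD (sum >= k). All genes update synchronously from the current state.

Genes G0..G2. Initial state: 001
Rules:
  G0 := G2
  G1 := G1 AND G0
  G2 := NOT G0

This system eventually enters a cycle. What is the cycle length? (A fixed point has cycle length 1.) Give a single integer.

Step 0: 001
Step 1: G0=G2=1 G1=G1&G0=0&0=0 G2=NOT G0=NOT 0=1 -> 101
Step 2: G0=G2=1 G1=G1&G0=0&1=0 G2=NOT G0=NOT 1=0 -> 100
Step 3: G0=G2=0 G1=G1&G0=0&1=0 G2=NOT G0=NOT 1=0 -> 000
Step 4: G0=G2=0 G1=G1&G0=0&0=0 G2=NOT G0=NOT 0=1 -> 001
State from step 4 equals state from step 0 -> cycle length 4

Answer: 4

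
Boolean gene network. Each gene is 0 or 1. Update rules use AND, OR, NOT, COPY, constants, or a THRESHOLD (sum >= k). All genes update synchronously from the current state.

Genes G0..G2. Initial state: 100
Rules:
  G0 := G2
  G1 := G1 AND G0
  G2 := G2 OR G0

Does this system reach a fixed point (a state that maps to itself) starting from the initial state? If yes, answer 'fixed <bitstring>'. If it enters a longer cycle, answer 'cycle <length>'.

Answer: fixed 101

Derivation:
Step 0: 100
Step 1: G0=G2=0 G1=G1&G0=0&1=0 G2=G2|G0=0|1=1 -> 001
Step 2: G0=G2=1 G1=G1&G0=0&0=0 G2=G2|G0=1|0=1 -> 101
Step 3: G0=G2=1 G1=G1&G0=0&1=0 G2=G2|G0=1|1=1 -> 101
Fixed point reached at step 2: 101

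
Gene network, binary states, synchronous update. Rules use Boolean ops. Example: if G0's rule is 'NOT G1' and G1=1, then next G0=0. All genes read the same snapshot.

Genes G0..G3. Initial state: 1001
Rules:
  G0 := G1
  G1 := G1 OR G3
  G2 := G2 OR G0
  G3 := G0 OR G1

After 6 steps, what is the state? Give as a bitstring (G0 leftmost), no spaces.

Step 1: G0=G1=0 G1=G1|G3=0|1=1 G2=G2|G0=0|1=1 G3=G0|G1=1|0=1 -> 0111
Step 2: G0=G1=1 G1=G1|G3=1|1=1 G2=G2|G0=1|0=1 G3=G0|G1=0|1=1 -> 1111
Step 3: G0=G1=1 G1=G1|G3=1|1=1 G2=G2|G0=1|1=1 G3=G0|G1=1|1=1 -> 1111
Step 4: G0=G1=1 G1=G1|G3=1|1=1 G2=G2|G0=1|1=1 G3=G0|G1=1|1=1 -> 1111
Step 5: G0=G1=1 G1=G1|G3=1|1=1 G2=G2|G0=1|1=1 G3=G0|G1=1|1=1 -> 1111
Step 6: G0=G1=1 G1=G1|G3=1|1=1 G2=G2|G0=1|1=1 G3=G0|G1=1|1=1 -> 1111

1111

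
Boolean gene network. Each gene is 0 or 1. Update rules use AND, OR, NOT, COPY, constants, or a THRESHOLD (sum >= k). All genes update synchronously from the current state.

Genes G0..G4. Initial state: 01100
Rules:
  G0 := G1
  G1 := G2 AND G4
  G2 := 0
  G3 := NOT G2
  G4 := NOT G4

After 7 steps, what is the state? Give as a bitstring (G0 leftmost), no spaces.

Step 1: G0=G1=1 G1=G2&G4=1&0=0 G2=0(const) G3=NOT G2=NOT 1=0 G4=NOT G4=NOT 0=1 -> 10001
Step 2: G0=G1=0 G1=G2&G4=0&1=0 G2=0(const) G3=NOT G2=NOT 0=1 G4=NOT G4=NOT 1=0 -> 00010
Step 3: G0=G1=0 G1=G2&G4=0&0=0 G2=0(const) G3=NOT G2=NOT 0=1 G4=NOT G4=NOT 0=1 -> 00011
Step 4: G0=G1=0 G1=G2&G4=0&1=0 G2=0(const) G3=NOT G2=NOT 0=1 G4=NOT G4=NOT 1=0 -> 00010
Step 5: G0=G1=0 G1=G2&G4=0&0=0 G2=0(const) G3=NOT G2=NOT 0=1 G4=NOT G4=NOT 0=1 -> 00011
Step 6: G0=G1=0 G1=G2&G4=0&1=0 G2=0(const) G3=NOT G2=NOT 0=1 G4=NOT G4=NOT 1=0 -> 00010
Step 7: G0=G1=0 G1=G2&G4=0&0=0 G2=0(const) G3=NOT G2=NOT 0=1 G4=NOT G4=NOT 0=1 -> 00011

00011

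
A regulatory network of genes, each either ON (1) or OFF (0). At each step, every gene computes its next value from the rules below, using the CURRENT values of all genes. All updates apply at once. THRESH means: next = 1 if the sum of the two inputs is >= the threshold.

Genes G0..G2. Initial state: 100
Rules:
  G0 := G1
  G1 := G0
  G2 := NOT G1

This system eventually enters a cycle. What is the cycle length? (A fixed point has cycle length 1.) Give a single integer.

Step 0: 100
Step 1: G0=G1=0 G1=G0=1 G2=NOT G1=NOT 0=1 -> 011
Step 2: G0=G1=1 G1=G0=0 G2=NOT G1=NOT 1=0 -> 100
State from step 2 equals state from step 0 -> cycle length 2

Answer: 2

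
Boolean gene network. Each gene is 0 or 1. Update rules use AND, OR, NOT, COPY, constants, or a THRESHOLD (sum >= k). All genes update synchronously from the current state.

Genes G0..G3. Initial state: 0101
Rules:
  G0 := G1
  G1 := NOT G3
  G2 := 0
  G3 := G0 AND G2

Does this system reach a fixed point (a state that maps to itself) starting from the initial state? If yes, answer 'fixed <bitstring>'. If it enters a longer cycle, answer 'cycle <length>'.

Answer: fixed 1100

Derivation:
Step 0: 0101
Step 1: G0=G1=1 G1=NOT G3=NOT 1=0 G2=0(const) G3=G0&G2=0&0=0 -> 1000
Step 2: G0=G1=0 G1=NOT G3=NOT 0=1 G2=0(const) G3=G0&G2=1&0=0 -> 0100
Step 3: G0=G1=1 G1=NOT G3=NOT 0=1 G2=0(const) G3=G0&G2=0&0=0 -> 1100
Step 4: G0=G1=1 G1=NOT G3=NOT 0=1 G2=0(const) G3=G0&G2=1&0=0 -> 1100
Fixed point reached at step 3: 1100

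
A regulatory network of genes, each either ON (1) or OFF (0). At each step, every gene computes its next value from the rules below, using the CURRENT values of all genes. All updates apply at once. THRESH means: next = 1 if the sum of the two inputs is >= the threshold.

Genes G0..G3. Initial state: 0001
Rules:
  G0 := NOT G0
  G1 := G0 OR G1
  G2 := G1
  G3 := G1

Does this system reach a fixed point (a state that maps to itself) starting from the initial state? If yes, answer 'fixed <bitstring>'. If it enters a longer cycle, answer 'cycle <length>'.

Step 0: 0001
Step 1: G0=NOT G0=NOT 0=1 G1=G0|G1=0|0=0 G2=G1=0 G3=G1=0 -> 1000
Step 2: G0=NOT G0=NOT 1=0 G1=G0|G1=1|0=1 G2=G1=0 G3=G1=0 -> 0100
Step 3: G0=NOT G0=NOT 0=1 G1=G0|G1=0|1=1 G2=G1=1 G3=G1=1 -> 1111
Step 4: G0=NOT G0=NOT 1=0 G1=G0|G1=1|1=1 G2=G1=1 G3=G1=1 -> 0111
Step 5: G0=NOT G0=NOT 0=1 G1=G0|G1=0|1=1 G2=G1=1 G3=G1=1 -> 1111
Cycle of length 2 starting at step 3 -> no fixed point

Answer: cycle 2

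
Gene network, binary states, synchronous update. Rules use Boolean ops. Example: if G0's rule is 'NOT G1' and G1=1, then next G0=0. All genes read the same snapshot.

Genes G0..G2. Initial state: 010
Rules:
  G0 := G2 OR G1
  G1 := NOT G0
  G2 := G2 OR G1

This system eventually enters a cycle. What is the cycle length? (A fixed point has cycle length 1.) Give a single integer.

Answer: 1

Derivation:
Step 0: 010
Step 1: G0=G2|G1=0|1=1 G1=NOT G0=NOT 0=1 G2=G2|G1=0|1=1 -> 111
Step 2: G0=G2|G1=1|1=1 G1=NOT G0=NOT 1=0 G2=G2|G1=1|1=1 -> 101
Step 3: G0=G2|G1=1|0=1 G1=NOT G0=NOT 1=0 G2=G2|G1=1|0=1 -> 101
State from step 3 equals state from step 2 -> cycle length 1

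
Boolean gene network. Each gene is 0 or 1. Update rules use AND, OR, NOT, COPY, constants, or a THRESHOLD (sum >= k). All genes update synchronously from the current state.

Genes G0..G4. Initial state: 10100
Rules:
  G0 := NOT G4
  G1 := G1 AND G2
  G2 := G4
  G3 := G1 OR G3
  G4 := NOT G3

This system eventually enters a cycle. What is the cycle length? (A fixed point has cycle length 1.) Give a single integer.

Answer: 1

Derivation:
Step 0: 10100
Step 1: G0=NOT G4=NOT 0=1 G1=G1&G2=0&1=0 G2=G4=0 G3=G1|G3=0|0=0 G4=NOT G3=NOT 0=1 -> 10001
Step 2: G0=NOT G4=NOT 1=0 G1=G1&G2=0&0=0 G2=G4=1 G3=G1|G3=0|0=0 G4=NOT G3=NOT 0=1 -> 00101
Step 3: G0=NOT G4=NOT 1=0 G1=G1&G2=0&1=0 G2=G4=1 G3=G1|G3=0|0=0 G4=NOT G3=NOT 0=1 -> 00101
State from step 3 equals state from step 2 -> cycle length 1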